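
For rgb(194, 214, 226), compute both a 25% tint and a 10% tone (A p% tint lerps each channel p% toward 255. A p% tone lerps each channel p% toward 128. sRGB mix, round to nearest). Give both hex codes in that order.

#D1E0E9, #BBCDD8

25% tint:
  R: 194 + 0.25×(255−194) = 194 + 15.25 = 209.25 → 209
  G: 214 + 0.25×(255−214) = 214 + 10.25 = 224.25 → 224
  B: 226 + 7.25 = 233.25 → 233
  → #D1E0E9
10% tone:
  R: 194 − 6.6 = 187.4 → 187
  G: 214 − 8.6 = 205.4 → 205
  B: 226 − 9.8 = 216.2 → 216
  → #BBCDD8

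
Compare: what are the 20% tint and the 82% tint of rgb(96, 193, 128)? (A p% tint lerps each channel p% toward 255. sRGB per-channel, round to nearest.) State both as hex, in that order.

20% tint:
  R: 96 + 31.8 = 127.8 → 128
  G: 193 + 12.4 = 205.4 → 205
  B: 128 + 25.4 = 153.4 → 153
  → #80CD99
82% tint:
  R: 96 + 130.38 = 226.38 → 226
  G: 193 + 50.84 = 243.84 → 244
  B: 128 + 0.82×(255−128) = 128 + 104.14 = 232.14 → 232
  → #E2F4E8

#80CD99, #E2F4E8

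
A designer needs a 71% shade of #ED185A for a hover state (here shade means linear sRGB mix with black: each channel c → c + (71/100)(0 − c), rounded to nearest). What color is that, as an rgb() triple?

rgb(69, 7, 26)

#ED185A is rgb(237, 24, 90).
Lerp each channel 71% toward 0:
  R: 237 + 0.71×(0−237) = 237 − 168.27 = 68.73 → 69
  G: 24 + 0.71×(0−24) = 24 − 17.04 = 6.96 → 7
  B: 90 − 63.9 = 26.1 → 26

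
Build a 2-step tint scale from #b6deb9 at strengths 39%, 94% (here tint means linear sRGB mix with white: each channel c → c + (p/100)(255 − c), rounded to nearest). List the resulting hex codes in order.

#d2ebd4, #fbfdfb

#b6deb9 is rgb(182, 222, 185).
39%: (182 + 28.47 = 210.47→210, 222 + 12.87 = 234.87→235, 185 + 27.3 = 212.3→212) → #d2ebd4
94%: (182 + 68.62 = 250.62→251, 222 + 31.02 = 253.02→253, 185 + 65.8 = 250.8→251) → #fbfdfb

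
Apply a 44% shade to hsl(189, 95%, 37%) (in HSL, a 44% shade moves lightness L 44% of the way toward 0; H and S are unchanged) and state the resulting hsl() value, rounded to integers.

hsl(189, 95%, 21%)

L moves 44% from 37 toward 0: 37 − 16.28 = 20.72 → 21.
H and S are unchanged.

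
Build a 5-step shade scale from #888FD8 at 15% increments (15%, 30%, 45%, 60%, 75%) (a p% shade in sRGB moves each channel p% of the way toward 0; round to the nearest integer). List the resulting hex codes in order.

#888FD8 is rgb(136, 143, 216).
15%: (136 − 20.4 = 115.6→116, 143 − 21.45 = 121.55→122, 216 − 32.4 = 183.6→184) → #747AB8
30%: (136 − 40.8 = 95.2→95, 143 − 42.9 = 100.1→100, 216 − 64.8 = 151.2→151) → #5F6497
45%: (136 − 61.2 = 74.8→75, 143 − 64.35 = 78.65→79, 216 − 97.2 = 118.8→119) → #4B4F77
60%: (136 − 81.6 = 54.4→54, 143 − 85.8 = 57.2→57, 216 − 129.6 = 86.4→86) → #363956
75%: (136 − 102 = 34→34, 143 − 107.25 = 35.75→36, 216 − 162 = 54→54) → #222436

#747AB8, #5F6497, #4B4F77, #363956, #222436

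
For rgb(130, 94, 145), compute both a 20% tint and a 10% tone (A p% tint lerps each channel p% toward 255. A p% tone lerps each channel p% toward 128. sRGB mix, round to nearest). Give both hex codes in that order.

20% tint:
  R: 130 + 0.2×(255−130) = 130 + 25 = 155 → 155
  G: 94 + 32.2 = 126.2 → 126
  B: 145 + 22 = 167 → 167
  → #9B7EA7
10% tone:
  R: 130 + 0.1×(128−130) = 130 − 0.2 = 129.8 → 130
  G: 94 + 0.1×(128−94) = 94 + 3.4 = 97.4 → 97
  B: 145 − 1.7 = 143.3 → 143
  → #82618F

#9B7EA7, #82618F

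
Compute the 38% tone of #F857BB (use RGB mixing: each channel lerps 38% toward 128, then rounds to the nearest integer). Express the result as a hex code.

#F857BB is rgb(248, 87, 187).
Lerp each channel 38% toward 128:
  R: 248 − 45.6 = 202.4 → 202
  G: 87 + 15.58 = 102.58 → 103
  B: 187 − 22.42 = 164.58 → 165
rgb(202, 103, 165) = #CA67A5.

#CA67A5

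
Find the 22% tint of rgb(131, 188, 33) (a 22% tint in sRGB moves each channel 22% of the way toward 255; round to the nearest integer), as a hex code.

Per channel, c → c + 0.22(255 − c):
  R: 131 + 0.22×(255−131) = 131 + 27.28 = 158.28 → 158
  G: 188 + 0.22×(255−188) = 188 + 14.74 = 202.74 → 203
  B: 33 + 0.22×(255−33) = 33 + 48.84 = 81.84 → 82
rgb(158, 203, 82) = #9ecb52.

#9ecb52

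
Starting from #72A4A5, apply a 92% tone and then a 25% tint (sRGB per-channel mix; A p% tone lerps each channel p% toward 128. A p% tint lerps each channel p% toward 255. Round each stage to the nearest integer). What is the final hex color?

#9FA2A2

#72A4A5 is rgb(114, 164, 165).
Lerp each channel 92% toward 128:
  R: 114 + 0.92×(128−114) = 114 + 12.88 = 126.88 → 127
  G: 164 − 33.12 = 130.88 → 131
  B: 165 − 34.04 = 130.96 → 131
After the tone: rgb(127, 131, 131) = #7F8383.
Lerp each channel 25% toward 255:
  R: 127 + 32 = 159 → 159
  G: 131 + 31 = 162 → 162
  B: 131 + 31 = 162 → 162
rgb(159, 162, 162) = #9FA2A2.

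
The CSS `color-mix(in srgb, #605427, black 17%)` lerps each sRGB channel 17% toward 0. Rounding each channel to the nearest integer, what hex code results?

#504620

#605427 is rgb(96, 84, 39).
Lerp each channel 17% toward 0:
  R: 96 + 0.17×(0−96) = 96 − 16.32 = 79.68 → 80
  G: 84 − 14.28 = 69.72 → 70
  B: 39 + 0.17×(0−39) = 39 − 6.63 = 32.37 → 32
rgb(80, 70, 32) = #504620.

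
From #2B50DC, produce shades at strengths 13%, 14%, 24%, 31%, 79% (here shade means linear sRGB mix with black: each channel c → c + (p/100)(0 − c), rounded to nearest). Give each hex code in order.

#2546BF, #2545BD, #213DA7, #1E3798, #09112E

#2B50DC is rgb(43, 80, 220).
13%: (43 − 5.59 = 37.41→37, 80 − 10.4 = 69.6→70, 220 − 28.6 = 191.4→191) → #2546BF
14%: (43 − 6.02 = 36.98→37, 80 − 11.2 = 68.8→69, 220 − 30.8 = 189.2→189) → #2545BD
24%: (43 − 10.32 = 32.68→33, 80 − 19.2 = 60.8→61, 220 − 52.8 = 167.2→167) → #213DA7
31%: (43 − 13.33 = 29.67→30, 80 − 24.8 = 55.2→55, 220 − 68.2 = 151.8→152) → #1E3798
79%: (43 − 33.97 = 9.03→9, 80 − 63.2 = 16.8→17, 220 − 173.8 = 46.2→46) → #09112E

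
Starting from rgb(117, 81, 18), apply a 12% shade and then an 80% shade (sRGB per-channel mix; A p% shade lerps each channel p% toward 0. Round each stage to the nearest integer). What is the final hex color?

#150e03

Lerp each channel 12% toward 0:
  R: 117 + 0.12×(0−117) = 117 − 14.04 = 102.96 → 103
  G: 81 − 9.72 = 71.28 → 71
  B: 18 + 0.12×(0−18) = 18 − 2.16 = 15.84 → 16
After the shade: rgb(103, 71, 16) = #674710.
Lerp each channel 80% toward 0:
  R: 103 + 0.8×(0−103) = 103 − 82.4 = 20.6 → 21
  G: 71 + 0.8×(0−71) = 71 − 56.8 = 14.2 → 14
  B: 16 + 0.8×(0−16) = 16 − 12.8 = 3.2 → 3
rgb(21, 14, 3) = #150e03.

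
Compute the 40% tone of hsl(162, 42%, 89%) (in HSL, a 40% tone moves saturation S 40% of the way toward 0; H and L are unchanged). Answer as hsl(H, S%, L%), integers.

hsl(162, 25%, 89%)

S moves 40% from 42 toward 0: 42 − 16.8 = 25.2 → 25.
H and L are unchanged.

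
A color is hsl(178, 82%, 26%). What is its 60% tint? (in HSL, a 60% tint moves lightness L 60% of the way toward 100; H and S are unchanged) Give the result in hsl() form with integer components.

L moves 60% from 26 toward 100: 26 + 44.4 = 70.4 → 70.
H and S are unchanged.

hsl(178, 82%, 70%)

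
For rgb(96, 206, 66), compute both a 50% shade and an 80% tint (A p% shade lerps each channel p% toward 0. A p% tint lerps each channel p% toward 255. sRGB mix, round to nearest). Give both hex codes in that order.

#306721, #dff5d9

50% shade:
  R: 96 − 48 = 48 → 48
  G: 206 + 0.5×(0−206) = 206 − 103 = 103 → 103
  B: 66 + 0.5×(0−66) = 66 − 33 = 33 → 33
  → #306721
80% tint:
  R: 96 + 0.8×(255−96) = 96 + 127.2 = 223.2 → 223
  G: 206 + 0.8×(255−206) = 206 + 39.2 = 245.2 → 245
  B: 66 + 151.2 = 217.2 → 217
  → #dff5d9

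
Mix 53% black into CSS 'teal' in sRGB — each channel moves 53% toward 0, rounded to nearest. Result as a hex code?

CSS teal is rgb(0, 128, 128).
Lerp each channel 53% toward 0:
  R: 0 + 0 = 0 → 0
  G: 128 + 0.53×(0−128) = 128 − 67.84 = 60.16 → 60
  B: 128 − 67.84 = 60.16 → 60
rgb(0, 60, 60) = #003C3C.

#003C3C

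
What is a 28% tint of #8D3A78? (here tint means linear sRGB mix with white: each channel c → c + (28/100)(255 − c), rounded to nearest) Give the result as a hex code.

#AD719E

#8D3A78 is rgb(141, 58, 120).
Per channel, c → c + 0.28(255 − c):
  R: 141 + 0.28×(255−141) = 141 + 31.92 = 172.92 → 173
  G: 58 + 0.28×(255−58) = 58 + 55.16 = 113.16 → 113
  B: 120 + 37.8 = 157.8 → 158
rgb(173, 113, 158) = #AD719E.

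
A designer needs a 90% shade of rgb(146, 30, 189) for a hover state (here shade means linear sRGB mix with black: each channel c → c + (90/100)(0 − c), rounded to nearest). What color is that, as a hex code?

Per channel, c → c + 0.9(0 − c):
  R: 146 + 0.9×(0−146) = 146 − 131.4 = 14.6 → 15
  G: 30 + 0.9×(0−30) = 30 − 27 = 3 → 3
  B: 189 + 0.9×(0−189) = 189 − 170.1 = 18.9 → 19
rgb(15, 3, 19) = #0f0313.

#0f0313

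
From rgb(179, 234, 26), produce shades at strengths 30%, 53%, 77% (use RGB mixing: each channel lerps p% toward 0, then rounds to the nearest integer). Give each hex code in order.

#7da412, #546e0c, #293606

30%: (179 − 53.7 = 125.3→125, 234 − 70.2 = 163.8→164, 26 − 7.8 = 18.2→18) → #7da412
53%: (179 − 94.87 = 84.13→84, 234 − 124.02 = 109.98→110, 26 − 13.78 = 12.22→12) → #546e0c
77%: (179 − 137.83 = 41.17→41, 234 − 180.18 = 53.82→54, 26 − 20.02 = 5.98→6) → #293606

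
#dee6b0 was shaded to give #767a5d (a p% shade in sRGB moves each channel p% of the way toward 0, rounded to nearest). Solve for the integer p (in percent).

#dee6b0 is rgb(222, 230, 176); #767a5d is rgb(118, 122, 93).
On the G channel (widest range): 122 ≈ 230 + (p/100)(0 − 230), so p ≈ 100×(122 − 230)/(0 − 230) = -10800/-230 = 46.96.
p = 47 reproduces all three channels after rounding.

47%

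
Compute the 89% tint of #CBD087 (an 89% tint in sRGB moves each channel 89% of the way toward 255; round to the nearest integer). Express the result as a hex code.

#CBD087 is rgb(203, 208, 135).
Per channel, c → c + 0.89(255 − c):
  R: 203 + 46.28 = 249.28 → 249
  G: 208 + 0.89×(255−208) = 208 + 41.83 = 249.83 → 250
  B: 135 + 0.89×(255−135) = 135 + 106.8 = 241.8 → 242
rgb(249, 250, 242) = #F9FAF2.

#F9FAF2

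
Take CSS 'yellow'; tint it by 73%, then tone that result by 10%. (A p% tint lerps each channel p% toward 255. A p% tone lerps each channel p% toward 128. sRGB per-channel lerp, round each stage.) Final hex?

#F2F2B4

CSS yellow is rgb(255, 255, 0).
Lerp each channel 73% toward 255:
  R: 255 + 0 = 255 → 255
  G: 255 + 0 = 255 → 255
  B: 0 + 186.15 = 186.15 → 186
After the tint: rgb(255, 255, 186) = #FFFFBA.
Lerp each channel 10% toward 128:
  R: 255 − 12.7 = 242.3 → 242
  G: 255 + 0.1×(128−255) = 255 − 12.7 = 242.3 → 242
  B: 186 + 0.1×(128−186) = 186 − 5.8 = 180.2 → 180
rgb(242, 242, 180) = #F2F2B4.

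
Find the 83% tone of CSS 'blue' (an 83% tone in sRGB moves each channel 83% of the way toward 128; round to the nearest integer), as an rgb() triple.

CSS blue is rgb(0, 0, 255).
Lerp each channel 83% toward 128:
  R: 0 + 0.83×(128−0) = 0 + 106.24 = 106.24 → 106
  G: 0 + 0.83×(128−0) = 0 + 106.24 = 106.24 → 106
  B: 255 + 0.83×(128−255) = 255 − 105.41 = 149.59 → 150

rgb(106, 106, 150)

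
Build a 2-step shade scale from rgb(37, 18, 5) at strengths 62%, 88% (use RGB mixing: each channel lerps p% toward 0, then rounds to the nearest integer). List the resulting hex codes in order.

62%: (37 − 22.94 = 14.06→14, 18 − 11.16 = 6.84→7, 5 − 3.1 = 1.9→2) → #0E0702
88%: (37 − 32.56 = 4.44→4, 18 − 15.84 = 2.16→2, 5 − 4.4 = 0.6→1) → #040201

#0E0702, #040201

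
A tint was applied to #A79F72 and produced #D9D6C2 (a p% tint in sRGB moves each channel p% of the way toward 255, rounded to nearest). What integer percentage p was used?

57%

#A79F72 is rgb(167, 159, 114); #D9D6C2 is rgb(217, 214, 194).
On the B channel (widest range): 194 ≈ 114 + (p/100)(255 − 114), so p ≈ 100×(194 − 114)/(255 − 114) = 8000/141 = 56.74.
p = 57 reproduces all three channels after rounding.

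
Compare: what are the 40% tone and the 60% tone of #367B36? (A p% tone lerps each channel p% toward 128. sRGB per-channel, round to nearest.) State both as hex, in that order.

#547D54, #627E62

#367B36 is rgb(54, 123, 54).
40% tone:
  R: 54 + 29.6 = 83.6 → 84
  G: 123 + 2 = 125 → 125
  B: 54 + 0.4×(128−54) = 54 + 29.6 = 83.6 → 84
  → #547D54
60% tone:
  R: 54 + 0.6×(128−54) = 54 + 44.4 = 98.4 → 98
  G: 123 + 0.6×(128−123) = 123 + 3 = 126 → 126
  B: 54 + 44.4 = 98.4 → 98
  → #627E62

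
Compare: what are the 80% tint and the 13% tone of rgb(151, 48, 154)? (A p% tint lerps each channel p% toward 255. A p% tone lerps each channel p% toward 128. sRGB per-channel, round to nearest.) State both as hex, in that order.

#ead6eb, #943a97

80% tint:
  R: 151 + 0.8×(255−151) = 151 + 83.2 = 234.2 → 234
  G: 48 + 0.8×(255−48) = 48 + 165.6 = 213.6 → 214
  B: 154 + 0.8×(255−154) = 154 + 80.8 = 234.8 → 235
  → #ead6eb
13% tone:
  R: 151 + 0.13×(128−151) = 151 − 2.99 = 148.01 → 148
  G: 48 + 10.4 = 58.4 → 58
  B: 154 − 3.38 = 150.62 → 151
  → #943a97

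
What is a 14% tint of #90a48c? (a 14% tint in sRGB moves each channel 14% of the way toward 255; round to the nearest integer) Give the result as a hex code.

#90a48c is rgb(144, 164, 140).
A 14% tint moves each channel 14% toward 255:
  R: 144 + 15.54 = 159.54 → 160
  G: 164 + 12.74 = 176.74 → 177
  B: 140 + 16.1 = 156.1 → 156
rgb(160, 177, 156) = #a0b19c.

#a0b19c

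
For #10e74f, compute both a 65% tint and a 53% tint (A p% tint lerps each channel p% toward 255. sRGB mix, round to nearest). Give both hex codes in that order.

#abf7c1, #8ff4ac

#10e74f is rgb(16, 231, 79).
65% tint:
  R: 16 + 155.35 = 171.35 → 171
  G: 231 + 0.65×(255−231) = 231 + 15.6 = 246.6 → 247
  B: 79 + 114.4 = 193.4 → 193
  → #abf7c1
53% tint:
  R: 16 + 0.53×(255−16) = 16 + 126.67 = 142.67 → 143
  G: 231 + 12.72 = 243.72 → 244
  B: 79 + 0.53×(255−79) = 79 + 93.28 = 172.28 → 172
  → #8ff4ac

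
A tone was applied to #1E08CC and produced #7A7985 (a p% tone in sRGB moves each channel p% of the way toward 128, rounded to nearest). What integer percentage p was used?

#1E08CC is rgb(30, 8, 204); #7A7985 is rgb(122, 121, 133).
On the G channel (widest range): 121 ≈ 8 + (p/100)(128 − 8), so p ≈ 100×(121 − 8)/(128 − 8) = 11300/120 = 94.17.
p = 94 reproduces all three channels after rounding.

94%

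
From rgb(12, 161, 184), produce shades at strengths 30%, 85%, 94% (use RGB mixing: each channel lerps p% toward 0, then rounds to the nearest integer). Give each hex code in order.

30%: (12 − 3.6 = 8.4→8, 161 − 48.3 = 112.7→113, 184 − 55.2 = 128.8→129) → #087181
85%: (12 − 10.2 = 1.8→2, 161 − 136.85 = 24.15→24, 184 − 156.4 = 27.6→28) → #02181c
94%: (12 − 11.28 = 0.72→1, 161 − 151.34 = 9.66→10, 184 − 172.96 = 11.04→11) → #010a0b

#087181, #02181c, #010a0b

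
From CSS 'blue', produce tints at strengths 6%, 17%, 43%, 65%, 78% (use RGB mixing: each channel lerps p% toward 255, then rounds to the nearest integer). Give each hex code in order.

#0f0fff, #2b2bff, #6e6eff, #a6a6ff, #c7c7ff

CSS blue is rgb(0, 0, 255).
6%: (0 + 15.3 = 15.3→15, 0 + 15.3 = 15.3→15, 255→255) → #0f0fff
17%: (0 + 43.35 = 43.35→43, 0 + 43.35 = 43.35→43, 255→255) → #2b2bff
43%: (0 + 109.65 = 109.65→110, 0 + 109.65 = 109.65→110, 255→255) → #6e6eff
65%: (0 + 165.75 = 165.75→166, 0 + 165.75 = 165.75→166, 255→255) → #a6a6ff
78%: (0 + 198.9 = 198.9→199, 0 + 198.9 = 198.9→199, 255→255) → #c7c7ff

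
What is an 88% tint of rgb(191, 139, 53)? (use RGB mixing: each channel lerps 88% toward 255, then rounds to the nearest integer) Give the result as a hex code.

Per channel, c → c + 0.88(255 − c):
  R: 191 + 0.88×(255−191) = 191 + 56.32 = 247.32 → 247
  G: 139 + 0.88×(255−139) = 139 + 102.08 = 241.08 → 241
  B: 53 + 177.76 = 230.76 → 231
rgb(247, 241, 231) = #f7f1e7.

#f7f1e7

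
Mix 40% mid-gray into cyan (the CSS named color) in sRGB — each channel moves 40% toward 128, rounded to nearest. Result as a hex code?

CSS cyan is rgb(0, 255, 255).
Lerp each channel 40% toward 128:
  R: 0 + 0.4×(128−0) = 0 + 51.2 = 51.2 → 51
  G: 255 + 0.4×(128−255) = 255 − 50.8 = 204.2 → 204
  B: 255 − 50.8 = 204.2 → 204
rgb(51, 204, 204) = #33CCCC.

#33CCCC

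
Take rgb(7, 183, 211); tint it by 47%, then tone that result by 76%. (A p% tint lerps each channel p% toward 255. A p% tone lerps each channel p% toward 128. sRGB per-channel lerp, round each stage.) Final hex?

Per channel, c → c + 0.47(255 − c):
  R: 7 + 0.47×(255−7) = 7 + 116.56 = 123.56 → 124
  G: 183 + 0.47×(255−183) = 183 + 33.84 = 216.84 → 217
  B: 211 + 0.47×(255−211) = 211 + 20.68 = 231.68 → 232
After the tint: rgb(124, 217, 232) = #7cd9e8.
A 76% tone moves each channel 76% toward 128:
  R: 124 + 3.04 = 127.04 → 127
  G: 217 + 0.76×(128−217) = 217 − 67.64 = 149.36 → 149
  B: 232 + 0.76×(128−232) = 232 − 79.04 = 152.96 → 153
rgb(127, 149, 153) = #7f9599.

#7f9599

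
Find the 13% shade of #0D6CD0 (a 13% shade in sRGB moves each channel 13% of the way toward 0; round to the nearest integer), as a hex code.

#0B5EB5

#0D6CD0 is rgb(13, 108, 208).
Per channel, c → c + 0.13(0 − c):
  R: 13 + 0.13×(0−13) = 13 − 1.69 = 11.31 → 11
  G: 108 + 0.13×(0−108) = 108 − 14.04 = 93.96 → 94
  B: 208 − 27.04 = 180.96 → 181
rgb(11, 94, 181) = #0B5EB5.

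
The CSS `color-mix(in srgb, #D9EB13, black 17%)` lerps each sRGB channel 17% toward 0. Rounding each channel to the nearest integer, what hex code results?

#B4C310

#D9EB13 is rgb(217, 235, 19).
Lerp each channel 17% toward 0:
  R: 217 + 0.17×(0−217) = 217 − 36.89 = 180.11 → 180
  G: 235 − 39.95 = 195.05 → 195
  B: 19 + 0.17×(0−19) = 19 − 3.23 = 15.77 → 16
rgb(180, 195, 16) = #B4C310.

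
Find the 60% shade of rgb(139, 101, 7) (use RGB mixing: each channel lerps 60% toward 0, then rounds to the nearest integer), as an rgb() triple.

rgb(56, 40, 3)

Lerp each channel 60% toward 0:
  R: 139 + 0.6×(0−139) = 139 − 83.4 = 55.6 → 56
  G: 101 − 60.6 = 40.4 → 40
  B: 7 + 0.6×(0−7) = 7 − 4.2 = 2.8 → 3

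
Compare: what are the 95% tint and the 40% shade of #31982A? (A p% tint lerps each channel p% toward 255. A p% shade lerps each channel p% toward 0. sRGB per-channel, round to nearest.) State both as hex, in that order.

#F5FAF4, #1D5B19

#31982A is rgb(49, 152, 42).
95% tint:
  R: 49 + 195.7 = 244.7 → 245
  G: 152 + 0.95×(255−152) = 152 + 97.85 = 249.85 → 250
  B: 42 + 0.95×(255−42) = 42 + 202.35 = 244.35 → 244
  → #F5FAF4
40% shade:
  R: 49 + 0.4×(0−49) = 49 − 19.6 = 29.4 → 29
  G: 152 + 0.4×(0−152) = 152 − 60.8 = 91.2 → 91
  B: 42 − 16.8 = 25.2 → 25
  → #1D5B19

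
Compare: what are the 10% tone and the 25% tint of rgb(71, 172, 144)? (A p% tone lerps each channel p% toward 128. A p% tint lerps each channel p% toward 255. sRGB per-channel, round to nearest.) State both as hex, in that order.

#4DA88E, #75C1AC

10% tone:
  R: 71 + 0.1×(128−71) = 71 + 5.7 = 76.7 → 77
  G: 172 + 0.1×(128−172) = 172 − 4.4 = 167.6 → 168
  B: 144 − 1.6 = 142.4 → 142
  → #4DA88E
25% tint:
  R: 71 + 46 = 117 → 117
  G: 172 + 0.25×(255−172) = 172 + 20.75 = 192.75 → 193
  B: 144 + 27.75 = 171.75 → 172
  → #75C1AC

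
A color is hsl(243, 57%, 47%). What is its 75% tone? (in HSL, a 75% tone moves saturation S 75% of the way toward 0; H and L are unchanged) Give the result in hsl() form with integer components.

hsl(243, 14%, 47%)

S moves 75% from 57 toward 0: 57 − 42.75 = 14.25 → 14.
H and L are unchanged.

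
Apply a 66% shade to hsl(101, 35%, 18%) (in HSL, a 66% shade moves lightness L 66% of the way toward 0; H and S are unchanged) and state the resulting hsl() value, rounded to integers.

L moves 66% from 18 toward 0: 18 − 11.88 = 6.12 → 6.
H and S are unchanged.

hsl(101, 35%, 6%)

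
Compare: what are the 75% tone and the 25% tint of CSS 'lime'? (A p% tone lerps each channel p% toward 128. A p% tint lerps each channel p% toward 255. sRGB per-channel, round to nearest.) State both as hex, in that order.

CSS lime is rgb(0, 255, 0).
75% tone:
  R: 0 + 96 = 96 → 96
  G: 255 − 95.25 = 159.75 → 160
  B: 0 + 0.75×(128−0) = 0 + 96 = 96 → 96
  → #60A060
25% tint:
  R: 0 + 0.25×(255−0) = 0 + 63.75 = 63.75 → 64
  G: 255 + 0 = 255 → 255
  B: 0 + 0.25×(255−0) = 0 + 63.75 = 63.75 → 64
  → #40FF40

#60A060, #40FF40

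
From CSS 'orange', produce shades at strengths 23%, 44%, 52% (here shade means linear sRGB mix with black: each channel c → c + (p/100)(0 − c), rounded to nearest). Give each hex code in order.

#C47F00, #8F5C00, #7A4F00

CSS orange is rgb(255, 165, 0).
23%: (255 − 58.65 = 196.35→196, 165 − 37.95 = 127.05→127, 0→0) → #C47F00
44%: (255 − 112.2 = 142.8→143, 165 − 72.6 = 92.4→92, 0→0) → #8F5C00
52%: (255 − 132.6 = 122.4→122, 165 − 85.8 = 79.2→79, 0→0) → #7A4F00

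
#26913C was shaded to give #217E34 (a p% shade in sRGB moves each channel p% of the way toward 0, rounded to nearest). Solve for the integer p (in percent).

13%

#26913C is rgb(38, 145, 60); #217E34 is rgb(33, 126, 52).
On the G channel (widest range): 126 ≈ 145 + (p/100)(0 − 145), so p ≈ 100×(126 − 145)/(0 − 145) = -1900/-145 = 13.10.
p = 13 reproduces all three channels after rounding.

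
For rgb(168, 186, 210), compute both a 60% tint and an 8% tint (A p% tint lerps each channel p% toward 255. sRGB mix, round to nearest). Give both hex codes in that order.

60% tint:
  R: 168 + 0.6×(255−168) = 168 + 52.2 = 220.2 → 220
  G: 186 + 0.6×(255−186) = 186 + 41.4 = 227.4 → 227
  B: 210 + 0.6×(255−210) = 210 + 27 = 237 → 237
  → #dce3ed
8% tint:
  R: 168 + 6.96 = 174.96 → 175
  G: 186 + 0.08×(255−186) = 186 + 5.52 = 191.52 → 192
  B: 210 + 3.6 = 213.6 → 214
  → #afc0d6

#dce3ed, #afc0d6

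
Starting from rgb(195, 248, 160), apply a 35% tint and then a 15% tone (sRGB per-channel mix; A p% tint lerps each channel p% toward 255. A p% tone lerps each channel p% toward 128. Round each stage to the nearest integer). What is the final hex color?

#CBE8B7

Per channel, c → c + 0.35(255 − c):
  R: 195 + 21 = 216 → 216
  G: 248 + 2.45 = 250.45 → 250
  B: 160 + 0.35×(255−160) = 160 + 33.25 = 193.25 → 193
After the tint: rgb(216, 250, 193) = #D8FAC1.
Lerp each channel 15% toward 128:
  R: 216 + 0.15×(128−216) = 216 − 13.2 = 202.8 → 203
  G: 250 + 0.15×(128−250) = 250 − 18.3 = 231.7 → 232
  B: 193 − 9.75 = 183.25 → 183
rgb(203, 232, 183) = #CBE8B7.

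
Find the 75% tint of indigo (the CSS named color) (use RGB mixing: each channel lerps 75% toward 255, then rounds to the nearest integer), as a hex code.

#d2bfe0

CSS indigo is rgb(75, 0, 130).
A 75% tint moves each channel 75% toward 255:
  R: 75 + 0.75×(255−75) = 75 + 135 = 210 → 210
  G: 0 + 0.75×(255−0) = 0 + 191.25 = 191.25 → 191
  B: 130 + 0.75×(255−130) = 130 + 93.75 = 223.75 → 224
rgb(210, 191, 224) = #d2bfe0.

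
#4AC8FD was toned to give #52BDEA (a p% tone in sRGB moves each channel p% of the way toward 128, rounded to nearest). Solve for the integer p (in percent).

#4AC8FD is rgb(74, 200, 253); #52BDEA is rgb(82, 189, 234).
On the B channel (widest range): 234 ≈ 253 + (p/100)(128 − 253), so p ≈ 100×(234 − 253)/(128 − 253) = -1900/-125 = 15.20.
p = 15 reproduces all three channels after rounding.

15%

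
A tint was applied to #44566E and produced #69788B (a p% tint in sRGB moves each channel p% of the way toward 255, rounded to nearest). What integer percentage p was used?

20%

#44566E is rgb(68, 86, 110); #69788B is rgb(105, 120, 139).
On the R channel (widest range): 105 ≈ 68 + (p/100)(255 − 68), so p ≈ 100×(105 − 68)/(255 − 68) = 3700/187 = 19.79.
p = 20 reproduces all three channels after rounding.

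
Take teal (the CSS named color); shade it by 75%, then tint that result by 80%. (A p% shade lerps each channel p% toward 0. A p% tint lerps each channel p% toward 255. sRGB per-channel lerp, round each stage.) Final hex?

CSS teal is rgb(0, 128, 128).
Lerp each channel 75% toward 0:
  R: 0 + 0 = 0 → 0
  G: 128 − 96 = 32 → 32
  B: 128 + 0.75×(0−128) = 128 − 96 = 32 → 32
After the shade: rgb(0, 32, 32) = #002020.
Lerp each channel 80% toward 255:
  R: 0 + 204 = 204 → 204
  G: 32 + 0.8×(255−32) = 32 + 178.4 = 210.4 → 210
  B: 32 + 0.8×(255−32) = 32 + 178.4 = 210.4 → 210
rgb(204, 210, 210) = #CCD2D2.

#CCD2D2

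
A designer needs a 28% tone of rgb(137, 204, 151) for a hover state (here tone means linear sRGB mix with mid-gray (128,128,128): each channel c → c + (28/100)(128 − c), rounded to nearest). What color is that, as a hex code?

Per channel, c → c + 0.28(128 − c):
  R: 137 − 2.52 = 134.48 → 134
  G: 204 + 0.28×(128−204) = 204 − 21.28 = 182.72 → 183
  B: 151 + 0.28×(128−151) = 151 − 6.44 = 144.56 → 145
rgb(134, 183, 145) = #86B791.

#86B791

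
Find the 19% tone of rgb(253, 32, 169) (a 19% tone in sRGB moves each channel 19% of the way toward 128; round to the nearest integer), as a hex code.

Lerp each channel 19% toward 128:
  R: 253 + 0.19×(128−253) = 253 − 23.75 = 229.25 → 229
  G: 32 + 18.24 = 50.24 → 50
  B: 169 + 0.19×(128−169) = 169 − 7.79 = 161.21 → 161
rgb(229, 50, 161) = #e532a1.

#e532a1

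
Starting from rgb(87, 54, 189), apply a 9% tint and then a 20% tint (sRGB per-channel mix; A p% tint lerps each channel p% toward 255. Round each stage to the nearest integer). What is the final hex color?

A 9% tint moves each channel 9% toward 255:
  R: 87 + 0.09×(255−87) = 87 + 15.12 = 102.12 → 102
  G: 54 + 0.09×(255−54) = 54 + 18.09 = 72.09 → 72
  B: 189 + 0.09×(255−189) = 189 + 5.94 = 194.94 → 195
After the tint: rgb(102, 72, 195) = #6648c3.
Per channel, c → c + 0.2(255 − c):
  R: 102 + 0.2×(255−102) = 102 + 30.6 = 132.6 → 133
  G: 72 + 0.2×(255−72) = 72 + 36.6 = 108.6 → 109
  B: 195 + 0.2×(255−195) = 195 + 12 = 207 → 207
rgb(133, 109, 207) = #856dcf.

#856dcf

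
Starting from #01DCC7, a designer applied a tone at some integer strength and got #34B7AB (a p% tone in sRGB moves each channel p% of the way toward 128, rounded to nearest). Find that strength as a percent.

40%

#01DCC7 is rgb(1, 220, 199); #34B7AB is rgb(52, 183, 171).
On the R channel (widest range): 52 ≈ 1 + (p/100)(128 − 1), so p ≈ 100×(52 − 1)/(128 − 1) = 5100/127 = 40.16.
p = 40 reproduces all three channels after rounding.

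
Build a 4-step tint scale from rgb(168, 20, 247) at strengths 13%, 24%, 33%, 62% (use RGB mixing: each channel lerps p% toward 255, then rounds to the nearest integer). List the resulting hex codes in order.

13%: (168 + 11.31 = 179.31→179, 20 + 30.55 = 50.55→51, 247 + 1.04 = 248.04→248) → #B333F8
24%: (168 + 20.88 = 188.88→189, 20 + 56.4 = 76.4→76, 247 + 1.92 = 248.92→249) → #BD4CF9
33%: (168 + 28.71 = 196.71→197, 20 + 77.55 = 97.55→98, 247 + 2.64 = 249.64→250) → #C562FA
62%: (168 + 53.94 = 221.94→222, 20 + 145.7 = 165.7→166, 247 + 4.96 = 251.96→252) → #DEA6FC

#B333F8, #BD4CF9, #C562FA, #DEA6FC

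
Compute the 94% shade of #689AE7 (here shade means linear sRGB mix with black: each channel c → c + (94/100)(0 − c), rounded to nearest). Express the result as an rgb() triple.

rgb(6, 9, 14)

#689AE7 is rgb(104, 154, 231).
A 94% shade moves each channel 94% toward 0:
  R: 104 + 0.94×(0−104) = 104 − 97.76 = 6.24 → 6
  G: 154 + 0.94×(0−154) = 154 − 144.76 = 9.24 → 9
  B: 231 − 217.14 = 13.86 → 14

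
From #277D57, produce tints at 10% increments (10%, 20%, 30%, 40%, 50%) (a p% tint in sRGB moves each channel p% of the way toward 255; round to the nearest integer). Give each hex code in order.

#3D8A68, #529779, #68A489, #7DB19A, #93BEAB

#277D57 is rgb(39, 125, 87).
10%: (39 + 21.6 = 60.6→61, 125 + 13 = 138→138, 87 + 16.8 = 103.8→104) → #3D8A68
20%: (39 + 43.2 = 82.2→82, 125 + 26 = 151→151, 87 + 33.6 = 120.6→121) → #529779
30%: (39 + 64.8 = 103.8→104, 125 + 39 = 164→164, 87 + 50.4 = 137.4→137) → #68A489
40%: (39 + 86.4 = 125.4→125, 125 + 52 = 177→177, 87 + 67.2 = 154.2→154) → #7DB19A
50%: (39 + 108 = 147→147, 125 + 65 = 190→190, 87 + 84 = 171→171) → #93BEAB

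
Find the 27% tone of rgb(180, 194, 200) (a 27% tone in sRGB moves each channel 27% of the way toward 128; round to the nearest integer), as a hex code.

Per channel, c → c + 0.27(128 − c):
  R: 180 + 0.27×(128−180) = 180 − 14.04 = 165.96 → 166
  G: 194 + 0.27×(128−194) = 194 − 17.82 = 176.18 → 176
  B: 200 + 0.27×(128−200) = 200 − 19.44 = 180.56 → 181
rgb(166, 176, 181) = #a6b0b5.

#a6b0b5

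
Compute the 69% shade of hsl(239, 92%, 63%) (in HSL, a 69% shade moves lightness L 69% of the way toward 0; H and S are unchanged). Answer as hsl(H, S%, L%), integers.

L moves 69% from 63 toward 0: 63 − 43.47 = 19.53 → 20.
H and S are unchanged.

hsl(239, 92%, 20%)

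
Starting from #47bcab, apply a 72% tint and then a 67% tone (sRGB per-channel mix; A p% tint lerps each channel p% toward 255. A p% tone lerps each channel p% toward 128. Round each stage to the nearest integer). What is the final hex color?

#99a4a2

#47bcab is rgb(71, 188, 171).
A 72% tint moves each channel 72% toward 255:
  R: 71 + 132.48 = 203.48 → 203
  G: 188 + 0.72×(255−188) = 188 + 48.24 = 236.24 → 236
  B: 171 + 0.72×(255−171) = 171 + 60.48 = 231.48 → 231
After the tint: rgb(203, 236, 231) = #cbece7.
Lerp each channel 67% toward 128:
  R: 203 − 50.25 = 152.75 → 153
  G: 236 + 0.67×(128−236) = 236 − 72.36 = 163.64 → 164
  B: 231 + 0.67×(128−231) = 231 − 69.01 = 161.99 → 162
rgb(153, 164, 162) = #99a4a2.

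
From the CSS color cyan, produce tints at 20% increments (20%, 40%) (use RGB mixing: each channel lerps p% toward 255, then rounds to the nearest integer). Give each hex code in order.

CSS cyan is rgb(0, 255, 255).
20%: (0 + 51 = 51→51, 255→255, 255→255) → #33FFFF
40%: (0 + 102 = 102→102, 255→255, 255→255) → #66FFFF

#33FFFF, #66FFFF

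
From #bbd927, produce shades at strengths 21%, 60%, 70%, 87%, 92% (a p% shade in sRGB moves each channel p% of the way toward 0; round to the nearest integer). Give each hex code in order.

#94ab1f, #4b5710, #38410c, #181c05, #0f1103

#bbd927 is rgb(187, 217, 39).
21%: (187 − 39.27 = 147.73→148, 217 − 45.57 = 171.43→171, 39 − 8.19 = 30.81→31) → #94ab1f
60%: (187 − 112.2 = 74.8→75, 217 − 130.2 = 86.8→87, 39 − 23.4 = 15.6→16) → #4b5710
70%: (187 − 130.9 = 56.1→56, 217 − 151.9 = 65.1→65, 39 − 27.3 = 11.7→12) → #38410c
87%: (187 − 162.69 = 24.31→24, 217 − 188.79 = 28.21→28, 39 − 33.93 = 5.07→5) → #181c05
92%: (187 − 172.04 = 14.96→15, 217 − 199.64 = 17.36→17, 39 − 35.88 = 3.12→3) → #0f1103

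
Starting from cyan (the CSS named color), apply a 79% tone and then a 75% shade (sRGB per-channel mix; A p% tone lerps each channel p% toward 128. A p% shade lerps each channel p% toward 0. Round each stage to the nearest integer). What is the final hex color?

CSS cyan is rgb(0, 255, 255).
Per channel, c → c + 0.79(128 − c):
  R: 0 + 0.79×(128−0) = 0 + 101.12 = 101.12 → 101
  G: 255 − 100.33 = 154.67 → 155
  B: 255 + 0.79×(128−255) = 255 − 100.33 = 154.67 → 155
After the tone: rgb(101, 155, 155) = #659B9B.
Per channel, c → c + 0.75(0 − c):
  R: 101 − 75.75 = 25.25 → 25
  G: 155 − 116.25 = 38.75 → 39
  B: 155 + 0.75×(0−155) = 155 − 116.25 = 38.75 → 39
rgb(25, 39, 39) = #192727.

#192727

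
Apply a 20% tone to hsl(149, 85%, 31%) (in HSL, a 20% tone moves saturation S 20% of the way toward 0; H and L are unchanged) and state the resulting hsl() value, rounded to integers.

S moves 20% from 85 toward 0: 85 − 17 = 68 → 68.
H and L are unchanged.

hsl(149, 68%, 31%)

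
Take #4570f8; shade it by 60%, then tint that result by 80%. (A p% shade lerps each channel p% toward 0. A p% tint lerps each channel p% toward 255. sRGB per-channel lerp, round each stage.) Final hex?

#4570f8 is rgb(69, 112, 248).
A 60% shade moves each channel 60% toward 0:
  R: 69 − 41.4 = 27.6 → 28
  G: 112 + 0.6×(0−112) = 112 − 67.2 = 44.8 → 45
  B: 248 − 148.8 = 99.2 → 99
After the shade: rgb(28, 45, 99) = #1c2d63.
An 80% tint moves each channel 80% toward 255:
  R: 28 + 181.6 = 209.6 → 210
  G: 45 + 168 = 213 → 213
  B: 99 + 0.8×(255−99) = 99 + 124.8 = 223.8 → 224
rgb(210, 213, 224) = #d2d5e0.

#d2d5e0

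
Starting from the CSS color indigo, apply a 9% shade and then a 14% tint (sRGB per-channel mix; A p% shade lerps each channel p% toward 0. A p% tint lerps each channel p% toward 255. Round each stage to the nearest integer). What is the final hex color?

CSS indigo is rgb(75, 0, 130).
Lerp each channel 9% toward 0:
  R: 75 − 6.75 = 68.25 → 68
  G: 0 + 0.09×(0−0) = 0 + 0 = 0 → 0
  B: 130 + 0.09×(0−130) = 130 − 11.7 = 118.3 → 118
After the shade: rgb(68, 0, 118) = #440076.
Lerp each channel 14% toward 255:
  R: 68 + 0.14×(255−68) = 68 + 26.18 = 94.18 → 94
  G: 0 + 35.7 = 35.7 → 36
  B: 118 + 19.18 = 137.18 → 137
rgb(94, 36, 137) = #5e2489.

#5e2489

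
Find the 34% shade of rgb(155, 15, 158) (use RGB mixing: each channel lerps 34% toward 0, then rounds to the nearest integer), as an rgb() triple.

rgb(102, 10, 104)

Per channel, c → c + 0.34(0 − c):
  R: 155 + 0.34×(0−155) = 155 − 52.7 = 102.3 → 102
  G: 15 + 0.34×(0−15) = 15 − 5.1 = 9.9 → 10
  B: 158 − 53.72 = 104.28 → 104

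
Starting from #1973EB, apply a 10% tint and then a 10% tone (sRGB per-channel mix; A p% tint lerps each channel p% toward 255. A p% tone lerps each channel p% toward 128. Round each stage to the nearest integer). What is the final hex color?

#1973EB is rgb(25, 115, 235).
Per channel, c → c + 0.1(255 − c):
  R: 25 + 23 = 48 → 48
  G: 115 + 0.1×(255−115) = 115 + 14 = 129 → 129
  B: 235 + 0.1×(255−235) = 235 + 2 = 237 → 237
After the tint: rgb(48, 129, 237) = #3081ED.
Lerp each channel 10% toward 128:
  R: 48 + 0.1×(128−48) = 48 + 8 = 56 → 56
  G: 129 + 0.1×(128−129) = 129 − 0.1 = 128.9 → 129
  B: 237 + 0.1×(128−237) = 237 − 10.9 = 226.1 → 226
rgb(56, 129, 226) = #3881E2.

#3881E2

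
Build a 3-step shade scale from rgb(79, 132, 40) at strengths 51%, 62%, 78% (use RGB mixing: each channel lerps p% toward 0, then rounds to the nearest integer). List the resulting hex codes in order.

#274114, #1E320F, #111D09

51%: (79 − 40.29 = 38.71→39, 132 − 67.32 = 64.68→65, 40 − 20.4 = 19.6→20) → #274114
62%: (79 − 48.98 = 30.02→30, 132 − 81.84 = 50.16→50, 40 − 24.8 = 15.2→15) → #1E320F
78%: (79 − 61.62 = 17.38→17, 132 − 102.96 = 29.04→29, 40 − 31.2 = 8.8→9) → #111D09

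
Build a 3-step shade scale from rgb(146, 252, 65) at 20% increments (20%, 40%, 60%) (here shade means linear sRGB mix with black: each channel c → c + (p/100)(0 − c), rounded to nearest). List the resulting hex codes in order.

20%: (146 − 29.2 = 116.8→117, 252 − 50.4 = 201.6→202, 65 − 13 = 52→52) → #75CA34
40%: (146 − 58.4 = 87.6→88, 252 − 100.8 = 151.2→151, 65 − 26 = 39→39) → #589727
60%: (146 − 87.6 = 58.4→58, 252 − 151.2 = 100.8→101, 65 − 39 = 26→26) → #3A651A

#75CA34, #589727, #3A651A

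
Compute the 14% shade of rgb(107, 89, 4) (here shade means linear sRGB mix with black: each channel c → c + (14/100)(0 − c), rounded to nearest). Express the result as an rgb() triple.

A 14% shade moves each channel 14% toward 0:
  R: 107 + 0.14×(0−107) = 107 − 14.98 = 92.02 → 92
  G: 89 + 0.14×(0−89) = 89 − 12.46 = 76.54 → 77
  B: 4 − 0.56 = 3.44 → 3

rgb(92, 77, 3)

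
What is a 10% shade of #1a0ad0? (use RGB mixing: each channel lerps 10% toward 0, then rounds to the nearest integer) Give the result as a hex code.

#1709bb

#1a0ad0 is rgb(26, 10, 208).
Per channel, c → c + 0.1(0 − c):
  R: 26 − 2.6 = 23.4 → 23
  G: 10 + 0.1×(0−10) = 10 − 1 = 9 → 9
  B: 208 − 20.8 = 187.2 → 187
rgb(23, 9, 187) = #1709bb.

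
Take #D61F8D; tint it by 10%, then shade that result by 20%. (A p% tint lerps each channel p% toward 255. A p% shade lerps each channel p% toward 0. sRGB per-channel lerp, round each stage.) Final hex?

#AE2A7A

#D61F8D is rgb(214, 31, 141).
Lerp each channel 10% toward 255:
  R: 214 + 0.1×(255−214) = 214 + 4.1 = 218.1 → 218
  G: 31 + 22.4 = 53.4 → 53
  B: 141 + 11.4 = 152.4 → 152
After the tint: rgb(218, 53, 152) = #DA3598.
Per channel, c → c + 0.2(0 − c):
  R: 218 − 43.6 = 174.4 → 174
  G: 53 + 0.2×(0−53) = 53 − 10.6 = 42.4 → 42
  B: 152 + 0.2×(0−152) = 152 − 30.4 = 121.6 → 122
rgb(174, 42, 122) = #AE2A7A.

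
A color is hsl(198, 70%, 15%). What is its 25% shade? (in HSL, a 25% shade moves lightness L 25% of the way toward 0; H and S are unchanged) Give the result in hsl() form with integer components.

hsl(198, 70%, 11%)

L moves 25% from 15 toward 0: 15 − 3.75 = 11.25 → 11.
H and S are unchanged.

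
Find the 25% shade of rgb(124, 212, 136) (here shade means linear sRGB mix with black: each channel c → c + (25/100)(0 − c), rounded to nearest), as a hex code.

Per channel, c → c + 0.25(0 − c):
  R: 124 − 31 = 93 → 93
  G: 212 − 53 = 159 → 159
  B: 136 − 34 = 102 → 102
rgb(93, 159, 102) = #5D9F66.

#5D9F66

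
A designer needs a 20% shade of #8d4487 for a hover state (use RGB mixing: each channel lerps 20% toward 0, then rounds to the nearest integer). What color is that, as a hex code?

#71366c

#8d4487 is rgb(141, 68, 135).
Per channel, c → c + 0.2(0 − c):
  R: 141 − 28.2 = 112.8 → 113
  G: 68 + 0.2×(0−68) = 68 − 13.6 = 54.4 → 54
  B: 135 + 0.2×(0−135) = 135 − 27 = 108 → 108
rgb(113, 54, 108) = #71366c.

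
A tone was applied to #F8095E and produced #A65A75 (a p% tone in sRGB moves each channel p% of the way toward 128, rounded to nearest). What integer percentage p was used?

68%

#F8095E is rgb(248, 9, 94); #A65A75 is rgb(166, 90, 117).
On the R channel (widest range): 166 ≈ 248 + (p/100)(128 − 248), so p ≈ 100×(166 − 248)/(128 − 248) = -8200/-120 = 68.33.
p = 68 reproduces all three channels after rounding.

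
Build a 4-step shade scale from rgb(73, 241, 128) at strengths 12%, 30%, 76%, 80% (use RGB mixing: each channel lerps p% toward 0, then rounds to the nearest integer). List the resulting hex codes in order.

12%: (73 − 8.76 = 64.24→64, 241 − 28.92 = 212.08→212, 128 − 15.36 = 112.64→113) → #40d471
30%: (73 − 21.9 = 51.1→51, 241 − 72.3 = 168.7→169, 128 − 38.4 = 89.6→90) → #33a95a
76%: (73 − 55.48 = 17.52→18, 241 − 183.16 = 57.84→58, 128 − 97.28 = 30.72→31) → #123a1f
80%: (73 − 58.4 = 14.6→15, 241 − 192.8 = 48.2→48, 128 − 102.4 = 25.6→26) → #0f301a

#40d471, #33a95a, #123a1f, #0f301a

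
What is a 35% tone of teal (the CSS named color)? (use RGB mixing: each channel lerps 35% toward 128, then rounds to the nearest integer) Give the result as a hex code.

CSS teal is rgb(0, 128, 128).
Lerp each channel 35% toward 128:
  R: 0 + 44.8 = 44.8 → 45
  G: 128 + 0 = 128 → 128
  B: 128 + 0.35×(128−128) = 128 + 0 = 128 → 128
rgb(45, 128, 128) = #2D8080.

#2D8080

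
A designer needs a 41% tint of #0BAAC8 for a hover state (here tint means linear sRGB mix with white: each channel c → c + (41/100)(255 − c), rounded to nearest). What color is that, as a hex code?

#0BAAC8 is rgb(11, 170, 200).
A 41% tint moves each channel 41% toward 255:
  R: 11 + 100.04 = 111.04 → 111
  G: 170 + 34.85 = 204.85 → 205
  B: 200 + 22.55 = 222.55 → 223
rgb(111, 205, 223) = #6FCDDF.

#6FCDDF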